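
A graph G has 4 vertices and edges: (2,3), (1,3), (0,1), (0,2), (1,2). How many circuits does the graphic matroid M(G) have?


A circuit in a graphic matroid = edge set of a simple cycle.
G has 4 vertices and 5 edges.
Enumerating all minimal edge subsets forming cycles...
Total circuits found: 3.

3


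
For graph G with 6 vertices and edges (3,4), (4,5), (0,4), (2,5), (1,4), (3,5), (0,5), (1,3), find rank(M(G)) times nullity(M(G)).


r(M) = |V| - c = 6 - 1 = 5.
nullity = |E| - r(M) = 8 - 5 = 3.
Product = 5 * 3 = 15.

15


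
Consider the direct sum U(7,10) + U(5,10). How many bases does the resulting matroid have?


Bases of a direct sum M1 + M2: |B| = |B(M1)| * |B(M2)|.
|B(U(7,10))| = C(10,7) = 120.
|B(U(5,10))| = C(10,5) = 252.
Total bases = 120 * 252 = 30240.

30240


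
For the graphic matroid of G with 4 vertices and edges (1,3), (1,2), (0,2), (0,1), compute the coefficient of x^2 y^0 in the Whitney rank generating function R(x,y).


R(x,y) = sum over A in 2^E of x^(r(E)-r(A)) * y^(|A|-r(A)).
G has 4 vertices, 4 edges. r(E) = 3.
Enumerate all 2^4 = 16 subsets.
Count subsets with r(E)-r(A)=2 and |A|-r(A)=0: 4.

4


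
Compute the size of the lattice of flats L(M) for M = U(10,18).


Flats of U(10,18): every subset of size < 10 is a flat, plus E itself.
Count = (18 choose 0) + (18 choose 1) + (18 choose 2) + (18 choose 3) + (18 choose 4) + (18 choose 5) + (18 choose 6) + (18 choose 7) + (18 choose 8) + (18 choose 9) + 1
     = 1 + 18 + 153 + 816 + 3060 + 8568 + 18564 + 31824 + 43758 + 48620 + 1
     = 155383.

155383


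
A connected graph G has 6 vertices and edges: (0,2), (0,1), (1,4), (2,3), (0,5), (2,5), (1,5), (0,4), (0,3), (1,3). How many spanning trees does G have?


By Kirchhoff's matrix tree theorem, the number of spanning trees equals
the determinant of any cofactor of the Laplacian matrix L.
G has 6 vertices and 10 edges.
Computing the (5 x 5) cofactor determinant gives 111.

111


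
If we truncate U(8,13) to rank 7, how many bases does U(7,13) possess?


Truncating U(8,13) to rank 7 gives U(7,13).
Bases of U(7,13) are all 7-element subsets of 13 elements.
Number of bases = C(13,7) = 1716.

1716


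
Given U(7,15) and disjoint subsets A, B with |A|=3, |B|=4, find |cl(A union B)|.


|A union B| = 3 + 4 = 7 (disjoint).
In U(7,15), cl(S) = S if |S| < 7, else cl(S) = E.
Since 7 >= 7, cl(A union B) = E.
|cl(A union B)| = 15.

15


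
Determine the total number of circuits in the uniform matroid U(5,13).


In U(5,13), circuits are the (6)-element subsets.
Any set of 6 elements is dependent, and removing any one element gives
an independent set of size 5, so it is a minimal dependent set.
Number of circuits = C(13,6) = 13! / (6! * 7!) = 1716.

1716


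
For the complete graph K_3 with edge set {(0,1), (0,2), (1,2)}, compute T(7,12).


T(K_3; x,y) = x^2 + x + y.
T(7,12) = 49 + 7 + 12 = 68.

68


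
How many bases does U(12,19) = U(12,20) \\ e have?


Deleting e from U(12,20) gives U(12,19) since n > r.
Bases of U(12,19) = (19 choose 12) = 50388.

50388


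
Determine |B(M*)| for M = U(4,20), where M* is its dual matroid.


The dual of U(r,n) is U(n-r, n) = U(16,20).
Bases of U(16,20) are all (16)-element subsets.
|B(M*)| = C(20,16) = 4845.

4845


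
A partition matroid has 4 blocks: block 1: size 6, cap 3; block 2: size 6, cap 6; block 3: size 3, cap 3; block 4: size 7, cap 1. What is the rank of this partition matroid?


Rank of a partition matroid = sum of min(|Si|, ci) for each block.
= min(6,3) + min(6,6) + min(3,3) + min(7,1)
= 3 + 6 + 3 + 1
= 13.

13


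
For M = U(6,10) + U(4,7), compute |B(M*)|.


(M1+M2)* = M1* + M2*.
M1* = U(4,10), bases: C(10,4) = 210.
M2* = U(3,7), bases: C(7,3) = 35.
|B(M*)| = 210 * 35 = 7350.

7350


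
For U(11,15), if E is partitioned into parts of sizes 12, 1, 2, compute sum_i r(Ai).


r(Ai) = min(|Ai|, 11) for each part.
Sum = min(12,11) + min(1,11) + min(2,11)
    = 11 + 1 + 2
    = 14.

14


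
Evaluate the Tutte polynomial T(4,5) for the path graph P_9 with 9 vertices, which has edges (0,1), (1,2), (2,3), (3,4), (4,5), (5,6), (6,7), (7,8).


A path on 9 vertices is a tree with 8 edges.
T(x,y) = x^(8) for any tree.
T(4,5) = 4^8 = 65536.

65536


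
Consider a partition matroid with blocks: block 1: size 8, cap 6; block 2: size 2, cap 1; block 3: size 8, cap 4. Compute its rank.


Rank of a partition matroid = sum of min(|Si|, ci) for each block.
= min(8,6) + min(2,1) + min(8,4)
= 6 + 1 + 4
= 11.

11


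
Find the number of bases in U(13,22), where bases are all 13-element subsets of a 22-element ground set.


Bases of U(13,22) are all 13-element subsets of the 22-element ground set.
Number of bases = C(22,13).
C(22,13) = 22! / (13! * 9!) = 497420.

497420


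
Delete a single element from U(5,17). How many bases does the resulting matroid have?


Deleting e from U(5,17) gives U(5,16) since n > r.
Bases of U(5,16) = C(16,5) = 16! / (5! * 11!) = 4368.

4368


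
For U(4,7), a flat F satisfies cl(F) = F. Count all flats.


Flats of U(4,7): every subset of size < 4 is a flat, plus E itself.
Count = C(7,0) + C(7,1) + C(7,2) + C(7,3) + 1
     = 1 + 7 + 21 + 35 + 1
     = 65.

65


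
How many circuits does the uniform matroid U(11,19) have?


In U(11,19), circuits are the (12)-element subsets.
Any set of 12 elements is dependent, and removing any one element gives
an independent set of size 11, so it is a minimal dependent set.
Number of circuits = C(19,12) = 19! / (12! * 7!) = 50388.

50388


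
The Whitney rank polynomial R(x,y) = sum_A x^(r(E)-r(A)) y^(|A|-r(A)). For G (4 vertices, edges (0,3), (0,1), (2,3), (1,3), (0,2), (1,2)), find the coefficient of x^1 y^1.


R(x,y) = sum over A in 2^E of x^(r(E)-r(A)) * y^(|A|-r(A)).
G has 4 vertices, 6 edges. r(E) = 3.
Enumerate all 2^6 = 64 subsets.
Count subsets with r(E)-r(A)=1 and |A|-r(A)=1: 4.

4


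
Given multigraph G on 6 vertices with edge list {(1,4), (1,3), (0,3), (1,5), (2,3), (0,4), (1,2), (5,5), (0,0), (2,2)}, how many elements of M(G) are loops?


In a graphic matroid, a loop is a self-loop edge (u,u) with rank 0.
Examining all 10 edges for self-loops...
Self-loops found: (5,5), (0,0), (2,2)
Number of loops = 3.

3


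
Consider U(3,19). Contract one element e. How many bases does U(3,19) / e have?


Contracting e from U(3,19) gives U(2,18).
Bases of U(2,18) = C(18,2) = 18! / (2! * 16!) = 153.

153


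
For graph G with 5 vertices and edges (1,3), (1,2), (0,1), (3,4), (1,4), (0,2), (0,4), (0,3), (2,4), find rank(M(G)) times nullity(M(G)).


r(M) = |V| - c = 5 - 1 = 4.
nullity = |E| - r(M) = 9 - 4 = 5.
Product = 4 * 5 = 20.

20


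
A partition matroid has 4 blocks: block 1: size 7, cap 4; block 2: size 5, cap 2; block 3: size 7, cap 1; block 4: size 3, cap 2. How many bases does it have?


A basis picks exactly ci elements from block i.
Number of bases = product of C(|Si|, ci).
= C(7,4) * C(5,2) * C(7,1) * C(3,2)
= 35 * 10 * 7 * 3
= 7350.

7350


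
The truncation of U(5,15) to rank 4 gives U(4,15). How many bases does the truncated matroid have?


Truncating U(5,15) to rank 4 gives U(4,15).
Bases of U(4,15) are all 4-element subsets of 15 elements.
Number of bases = (15 choose 4) = 1365.

1365


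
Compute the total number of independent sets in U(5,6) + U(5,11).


For a direct sum, |I(M1+M2)| = |I(M1)| * |I(M2)|.
|I(U(5,6))| = sum C(6,k) for k=0..5 = 63.
|I(U(5,11))| = sum C(11,k) for k=0..5 = 1024.
Total = 63 * 1024 = 64512.

64512


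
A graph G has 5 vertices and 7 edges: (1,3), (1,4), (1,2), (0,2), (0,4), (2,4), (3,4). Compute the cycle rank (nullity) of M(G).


Cycle rank (nullity) = |E| - r(M) = |E| - (|V| - c).
|E| = 7, |V| = 5, c = 1.
Nullity = 7 - (5 - 1) = 7 - 4 = 3.

3


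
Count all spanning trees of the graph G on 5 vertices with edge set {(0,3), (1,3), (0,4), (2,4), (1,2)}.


By Kirchhoff's matrix tree theorem, the number of spanning trees equals
the determinant of any cofactor of the Laplacian matrix L.
G has 5 vertices and 5 edges.
Computing the (4 x 4) cofactor determinant gives 5.

5


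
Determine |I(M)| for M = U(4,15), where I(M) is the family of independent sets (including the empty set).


Independent sets of U(4,15) are all subsets of size <= 4.
Count = (15 choose 0) + (15 choose 1) + (15 choose 2) + (15 choose 3) + (15 choose 4)
     = 1 + 15 + 105 + 455 + 1365
     = 1941.

1941


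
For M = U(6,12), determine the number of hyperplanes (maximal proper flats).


Hyperplanes of U(6,12) are flats of rank 5.
In a uniform matroid, these are exactly the (5)-element subsets.
Count = C(12,5) = 792.

792


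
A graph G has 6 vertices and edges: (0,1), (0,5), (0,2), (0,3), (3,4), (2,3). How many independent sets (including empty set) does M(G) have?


An independent set in a graphic matroid is an acyclic edge subset.
G has 6 vertices and 6 edges.
Enumerate all 2^6 = 64 subsets, checking for acyclicity.
Total independent sets = 56.

56


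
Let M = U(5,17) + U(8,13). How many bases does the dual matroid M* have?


(M1+M2)* = M1* + M2*.
M1* = U(12,17), bases: C(17,12) = 6188.
M2* = U(5,13), bases: C(13,5) = 1287.
|B(M*)| = 6188 * 1287 = 7963956.

7963956


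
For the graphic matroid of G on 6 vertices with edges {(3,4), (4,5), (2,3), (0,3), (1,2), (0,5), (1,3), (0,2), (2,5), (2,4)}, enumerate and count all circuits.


A circuit in a graphic matroid = edge set of a simple cycle.
G has 6 vertices and 10 edges.
Enumerating all minimal edge subsets forming cycles...
Total circuits found: 20.

20


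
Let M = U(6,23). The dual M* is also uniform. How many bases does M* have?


The dual of U(r,n) is U(n-r, n) = U(17,23).
Bases of U(17,23) are all (17)-element subsets.
|B(M*)| = C(23,17) = 100947.

100947


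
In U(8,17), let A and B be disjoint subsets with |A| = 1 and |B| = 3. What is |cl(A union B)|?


|A union B| = 1 + 3 = 4 (disjoint).
In U(8,17), cl(S) = S if |S| < 8, else cl(S) = E.
Since 4 < 8, cl(A union B) = A union B.
|cl(A union B)| = 4.

4


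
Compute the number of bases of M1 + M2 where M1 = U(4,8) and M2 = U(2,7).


Bases of a direct sum M1 + M2: |B| = |B(M1)| * |B(M2)|.
|B(U(4,8))| = C(8,4) = 70.
|B(U(2,7))| = C(7,2) = 21.
Total bases = 70 * 21 = 1470.

1470


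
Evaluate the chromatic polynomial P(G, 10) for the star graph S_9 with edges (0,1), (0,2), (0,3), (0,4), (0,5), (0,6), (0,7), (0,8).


P(tree, k) = k * (k-1)^(8) for any tree on 9 vertices.
P(10) = 10 * 9^8 = 10 * 43046721 = 430467210.

430467210


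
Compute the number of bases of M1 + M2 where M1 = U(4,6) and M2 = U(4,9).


Bases of a direct sum M1 + M2: |B| = |B(M1)| * |B(M2)|.
|B(U(4,6))| = C(6,4) = 15.
|B(U(4,9))| = C(9,4) = 126.
Total bases = 15 * 126 = 1890.

1890


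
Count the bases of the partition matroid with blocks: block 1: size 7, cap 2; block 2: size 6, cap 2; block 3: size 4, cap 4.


A basis picks exactly ci elements from block i.
Number of bases = product of C(|Si|, ci).
= C(7,2) * C(6,2) * C(4,4)
= 21 * 15 * 1
= 315.

315


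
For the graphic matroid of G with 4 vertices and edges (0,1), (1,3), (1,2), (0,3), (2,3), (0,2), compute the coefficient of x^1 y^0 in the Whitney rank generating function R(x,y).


R(x,y) = sum over A in 2^E of x^(r(E)-r(A)) * y^(|A|-r(A)).
G has 4 vertices, 6 edges. r(E) = 3.
Enumerate all 2^6 = 64 subsets.
Count subsets with r(E)-r(A)=1 and |A|-r(A)=0: 15.

15


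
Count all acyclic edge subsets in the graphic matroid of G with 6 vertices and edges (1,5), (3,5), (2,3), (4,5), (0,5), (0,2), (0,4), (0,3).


An independent set in a graphic matroid is an acyclic edge subset.
G has 6 vertices and 8 edges.
Enumerate all 2^8 = 256 subsets, checking for acyclicity.
Total independent sets = 164.

164


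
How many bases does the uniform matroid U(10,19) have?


Bases of U(10,19) are all 10-element subsets of the 19-element ground set.
Number of bases = C(19,10).
C(19,10) = 92378.

92378


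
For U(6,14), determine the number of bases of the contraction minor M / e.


Contracting e from U(6,14) gives U(5,13).
Bases of U(5,13) = C(13,5) = 13! / (5! * 8!) = 1287.

1287


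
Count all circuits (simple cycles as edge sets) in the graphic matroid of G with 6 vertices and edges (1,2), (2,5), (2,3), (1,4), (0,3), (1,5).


A circuit in a graphic matroid = edge set of a simple cycle.
G has 6 vertices and 6 edges.
Enumerating all minimal edge subsets forming cycles...
Total circuits found: 1.

1


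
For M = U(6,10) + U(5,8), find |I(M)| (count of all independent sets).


For a direct sum, |I(M1+M2)| = |I(M1)| * |I(M2)|.
|I(U(6,10))| = sum C(10,k) for k=0..6 = 848.
|I(U(5,8))| = sum C(8,k) for k=0..5 = 219.
Total = 848 * 219 = 185712.

185712


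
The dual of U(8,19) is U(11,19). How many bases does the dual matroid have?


The dual of U(r,n) is U(n-r, n) = U(11,19).
Bases of U(11,19) are all (11)-element subsets.
|B(M*)| = C(19,11) = 75582.

75582


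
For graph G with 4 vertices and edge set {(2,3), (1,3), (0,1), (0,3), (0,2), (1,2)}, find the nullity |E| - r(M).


Cycle rank (nullity) = |E| - r(M) = |E| - (|V| - c).
|E| = 6, |V| = 4, c = 1.
Nullity = 6 - (4 - 1) = 6 - 3 = 3.

3


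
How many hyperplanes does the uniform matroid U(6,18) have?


Hyperplanes of U(6,18) are flats of rank 5.
In a uniform matroid, these are exactly the (5)-element subsets.
Count = C(18,5) = 8568.

8568


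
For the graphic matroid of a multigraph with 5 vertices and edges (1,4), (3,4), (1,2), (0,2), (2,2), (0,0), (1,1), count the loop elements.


In a graphic matroid, a loop is a self-loop edge (u,u) with rank 0.
Examining all 7 edges for self-loops...
Self-loops found: (2,2), (0,0), (1,1)
Number of loops = 3.

3


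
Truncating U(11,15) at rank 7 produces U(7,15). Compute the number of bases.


Truncating U(11,15) to rank 7 gives U(7,15).
Bases of U(7,15) are all 7-element subsets of 15 elements.
Number of bases = C(15,7) = 15! / (7! * 8!) = 6435.

6435


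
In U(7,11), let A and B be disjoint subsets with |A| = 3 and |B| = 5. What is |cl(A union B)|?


|A union B| = 3 + 5 = 8 (disjoint).
In U(7,11), cl(S) = S if |S| < 7, else cl(S) = E.
Since 8 >= 7, cl(A union B) = E.
|cl(A union B)| = 11.

11


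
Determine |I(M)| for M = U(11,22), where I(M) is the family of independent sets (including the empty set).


Independent sets of U(11,22) are all subsets of size <= 11.
Count = (22 choose 0) + (22 choose 1) + (22 choose 2) + (22 choose 3) + (22 choose 4) + (22 choose 5) + (22 choose 6) + (22 choose 7) + (22 choose 8) + (22 choose 9) + (22 choose 10) + (22 choose 11)
     = 1 + 22 + 231 + 1540 + 7315 + 26334 + 74613 + 170544 + 319770 + 497420 + 646646 + 705432
     = 2449868.

2449868


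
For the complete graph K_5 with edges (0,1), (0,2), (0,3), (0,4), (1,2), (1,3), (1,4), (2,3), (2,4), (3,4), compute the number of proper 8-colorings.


P(K_5, k) = k(k-1)(k-2)...(k-4).
P(8) = (8) * (7) * (6) * (5) * (4) = 6720.

6720


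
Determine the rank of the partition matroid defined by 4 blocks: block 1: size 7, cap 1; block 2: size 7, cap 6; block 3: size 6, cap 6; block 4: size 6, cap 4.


Rank of a partition matroid = sum of min(|Si|, ci) for each block.
= min(7,1) + min(7,6) + min(6,6) + min(6,4)
= 1 + 6 + 6 + 4
= 17.

17


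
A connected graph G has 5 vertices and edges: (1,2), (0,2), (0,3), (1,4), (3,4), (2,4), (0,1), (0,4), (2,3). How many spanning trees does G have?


By Kirchhoff's matrix tree theorem, the number of spanning trees equals
the determinant of any cofactor of the Laplacian matrix L.
G has 5 vertices and 9 edges.
Computing the (4 x 4) cofactor determinant gives 75.

75


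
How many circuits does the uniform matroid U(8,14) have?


In U(8,14), circuits are the (9)-element subsets.
Any set of 9 elements is dependent, and removing any one element gives
an independent set of size 8, so it is a minimal dependent set.
Number of circuits = (14 choose 9) = 2002.

2002


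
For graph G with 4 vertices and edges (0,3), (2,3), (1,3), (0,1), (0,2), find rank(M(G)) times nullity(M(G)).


r(M) = |V| - c = 4 - 1 = 3.
nullity = |E| - r(M) = 5 - 3 = 2.
Product = 3 * 2 = 6.

6


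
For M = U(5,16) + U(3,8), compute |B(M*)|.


(M1+M2)* = M1* + M2*.
M1* = U(11,16), bases: C(16,11) = 4368.
M2* = U(5,8), bases: C(8,5) = 56.
|B(M*)| = 4368 * 56 = 244608.

244608


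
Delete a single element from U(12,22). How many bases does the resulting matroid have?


Deleting e from U(12,22) gives U(12,21) since n > r.
Bases of U(12,21) = (21 choose 12) = 293930.

293930


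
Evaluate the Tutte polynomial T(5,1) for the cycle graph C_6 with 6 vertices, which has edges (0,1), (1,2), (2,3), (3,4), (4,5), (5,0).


T(C_6; x,y) = x + x^2 + ... + x^(5) + y.
T(5,1) = 5^1 + 5^2 + 5^3 + 5^4 + 5^5 + 1
= 5 + 25 + 125 + 625 + 3125 + 1
= 3906.

3906


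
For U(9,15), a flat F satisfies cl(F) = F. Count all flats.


Flats of U(9,15): every subset of size < 9 is a flat, plus E itself.
Count = C(15,0) + C(15,1) + C(15,2) + C(15,3) + C(15,4) + C(15,5) + C(15,6) + C(15,7) + C(15,8) + 1
     = 1 + 15 + 105 + 455 + 1365 + 3003 + 5005 + 6435 + 6435 + 1
     = 22820.

22820


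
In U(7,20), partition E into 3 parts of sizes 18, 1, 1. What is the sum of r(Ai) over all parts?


r(Ai) = min(|Ai|, 7) for each part.
Sum = min(18,7) + min(1,7) + min(1,7)
    = 7 + 1 + 1
    = 9.

9


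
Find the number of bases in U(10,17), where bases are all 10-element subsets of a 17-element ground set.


Bases of U(10,17) are all 10-element subsets of the 17-element ground set.
Number of bases = C(17,10).
C(17,10) = 19448.

19448


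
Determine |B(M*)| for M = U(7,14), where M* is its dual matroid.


The dual of U(r,n) is U(n-r, n) = U(7,14).
Bases of U(7,14) are all (7)-element subsets.
|B(M*)| = C(14,7) = 14! / (7! * 7!) = 3432.

3432


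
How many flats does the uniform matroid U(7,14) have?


Flats of U(7,14): every subset of size < 7 is a flat, plus E itself.
Count = (14 choose 0) + (14 choose 1) + (14 choose 2) + (14 choose 3) + (14 choose 4) + (14 choose 5) + (14 choose 6) + 1
     = 1 + 14 + 91 + 364 + 1001 + 2002 + 3003 + 1
     = 6477.

6477


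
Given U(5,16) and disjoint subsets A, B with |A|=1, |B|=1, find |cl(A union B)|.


|A union B| = 1 + 1 = 2 (disjoint).
In U(5,16), cl(S) = S if |S| < 5, else cl(S) = E.
Since 2 < 5, cl(A union B) = A union B.
|cl(A union B)| = 2.

2


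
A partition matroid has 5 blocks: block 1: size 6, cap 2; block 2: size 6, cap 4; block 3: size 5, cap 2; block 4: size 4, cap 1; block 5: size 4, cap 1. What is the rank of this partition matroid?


Rank of a partition matroid = sum of min(|Si|, ci) for each block.
= min(6,2) + min(6,4) + min(5,2) + min(4,1) + min(4,1)
= 2 + 4 + 2 + 1 + 1
= 10.

10


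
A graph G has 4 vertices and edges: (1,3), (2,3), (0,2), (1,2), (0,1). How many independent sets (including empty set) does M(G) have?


An independent set in a graphic matroid is an acyclic edge subset.
G has 4 vertices and 5 edges.
Enumerate all 2^5 = 32 subsets, checking for acyclicity.
Total independent sets = 24.

24


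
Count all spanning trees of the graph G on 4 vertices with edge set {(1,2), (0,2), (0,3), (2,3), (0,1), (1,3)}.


By Kirchhoff's matrix tree theorem, the number of spanning trees equals
the determinant of any cofactor of the Laplacian matrix L.
G has 4 vertices and 6 edges.
Computing the (3 x 3) cofactor determinant gives 16.

16


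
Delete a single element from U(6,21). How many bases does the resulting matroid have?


Deleting e from U(6,21) gives U(6,20) since n > r.
Bases of U(6,20) = (20 choose 6) = 38760.

38760


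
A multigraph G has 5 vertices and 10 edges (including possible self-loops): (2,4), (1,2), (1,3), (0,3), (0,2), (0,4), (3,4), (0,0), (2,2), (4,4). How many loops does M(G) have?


In a graphic matroid, a loop is a self-loop edge (u,u) with rank 0.
Examining all 10 edges for self-loops...
Self-loops found: (0,0), (2,2), (4,4)
Number of loops = 3.

3


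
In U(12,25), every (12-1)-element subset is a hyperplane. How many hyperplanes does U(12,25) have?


Hyperplanes of U(12,25) are flats of rank 11.
In a uniform matroid, these are exactly the (11)-element subsets.
Count = (25 choose 11) = 4457400.

4457400


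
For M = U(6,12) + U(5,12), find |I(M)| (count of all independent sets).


For a direct sum, |I(M1+M2)| = |I(M1)| * |I(M2)|.
|I(U(6,12))| = sum C(12,k) for k=0..6 = 2510.
|I(U(5,12))| = sum C(12,k) for k=0..5 = 1586.
Total = 2510 * 1586 = 3980860.

3980860


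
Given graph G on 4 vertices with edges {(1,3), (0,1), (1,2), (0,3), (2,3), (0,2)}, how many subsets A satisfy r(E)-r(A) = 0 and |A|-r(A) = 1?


R(x,y) = sum over A in 2^E of x^(r(E)-r(A)) * y^(|A|-r(A)).
G has 4 vertices, 6 edges. r(E) = 3.
Enumerate all 2^6 = 64 subsets.
Count subsets with r(E)-r(A)=0 and |A|-r(A)=1: 15.

15


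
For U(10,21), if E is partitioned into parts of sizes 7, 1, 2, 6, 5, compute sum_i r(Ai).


r(Ai) = min(|Ai|, 10) for each part.
Sum = min(7,10) + min(1,10) + min(2,10) + min(6,10) + min(5,10)
    = 7 + 1 + 2 + 6 + 5
    = 21.

21


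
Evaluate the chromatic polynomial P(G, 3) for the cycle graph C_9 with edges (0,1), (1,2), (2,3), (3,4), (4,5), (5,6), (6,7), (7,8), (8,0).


P(C_9, k) = (k-1)^9 + (-1)^9*(k-1).
P(3) = (2)^9 - 2
= 512 - 2 = 510.

510


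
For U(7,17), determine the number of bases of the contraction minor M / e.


Contracting e from U(7,17) gives U(6,16).
Bases of U(6,16) = C(16,6) = 8008.

8008


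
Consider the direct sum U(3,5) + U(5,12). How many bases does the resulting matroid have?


Bases of a direct sum M1 + M2: |B| = |B(M1)| * |B(M2)|.
|B(U(3,5))| = C(5,3) = 10.
|B(U(5,12))| = C(12,5) = 792.
Total bases = 10 * 792 = 7920.

7920


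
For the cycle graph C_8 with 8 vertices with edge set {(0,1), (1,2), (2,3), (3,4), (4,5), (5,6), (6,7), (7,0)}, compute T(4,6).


T(C_8; x,y) = x + x^2 + ... + x^(7) + y.
T(4,6) = 4^1 + 4^2 + 4^3 + 4^4 + 4^5 + 4^6 + 4^7 + 6
= 4 + 16 + 64 + 256 + 1024 + 4096 + 16384 + 6
= 21850.

21850


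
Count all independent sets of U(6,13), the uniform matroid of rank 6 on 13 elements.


Independent sets of U(6,13) are all subsets of size <= 6.
Count = C(13,0) + C(13,1) + C(13,2) + C(13,3) + C(13,4) + C(13,5) + C(13,6)
     = 1 + 13 + 78 + 286 + 715 + 1287 + 1716
     = 4096.

4096


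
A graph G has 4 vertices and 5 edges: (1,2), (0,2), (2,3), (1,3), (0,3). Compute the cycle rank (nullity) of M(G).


Cycle rank (nullity) = |E| - r(M) = |E| - (|V| - c).
|E| = 5, |V| = 4, c = 1.
Nullity = 5 - (4 - 1) = 5 - 3 = 2.

2


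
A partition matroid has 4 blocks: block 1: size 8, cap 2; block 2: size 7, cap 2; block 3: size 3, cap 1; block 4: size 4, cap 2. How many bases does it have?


A basis picks exactly ci elements from block i.
Number of bases = product of C(|Si|, ci).
= C(8,2) * C(7,2) * C(3,1) * C(4,2)
= 28 * 21 * 3 * 6
= 10584.

10584


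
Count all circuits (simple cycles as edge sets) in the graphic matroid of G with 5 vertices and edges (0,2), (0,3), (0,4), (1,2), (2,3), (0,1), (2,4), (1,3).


A circuit in a graphic matroid = edge set of a simple cycle.
G has 5 vertices and 8 edges.
Enumerating all minimal edge subsets forming cycles...
Total circuits found: 12.

12


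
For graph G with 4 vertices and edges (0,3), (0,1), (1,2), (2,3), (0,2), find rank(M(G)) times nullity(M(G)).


r(M) = |V| - c = 4 - 1 = 3.
nullity = |E| - r(M) = 5 - 3 = 2.
Product = 3 * 2 = 6.

6


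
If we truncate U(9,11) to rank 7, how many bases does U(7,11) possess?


Truncating U(9,11) to rank 7 gives U(7,11).
Bases of U(7,11) are all 7-element subsets of 11 elements.
Number of bases = C(11,7) = 330.

330


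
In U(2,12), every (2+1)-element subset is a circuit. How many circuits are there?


In U(2,12), circuits are the (3)-element subsets.
Any set of 3 elements is dependent, and removing any one element gives
an independent set of size 2, so it is a minimal dependent set.
Number of circuits = C(12,3) = (12 * 11 * 10) / (1 * 2 * 3) = 220.

220


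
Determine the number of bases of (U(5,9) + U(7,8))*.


(M1+M2)* = M1* + M2*.
M1* = U(4,9), bases: C(9,4) = 126.
M2* = U(1,8), bases: C(8,1) = 8.
|B(M*)| = 126 * 8 = 1008.

1008


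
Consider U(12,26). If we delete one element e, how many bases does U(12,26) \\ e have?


Deleting e from U(12,26) gives U(12,25) since n > r.
Bases of U(12,25) = C(25,12) = 25! / (12! * 13!) = 5200300.

5200300


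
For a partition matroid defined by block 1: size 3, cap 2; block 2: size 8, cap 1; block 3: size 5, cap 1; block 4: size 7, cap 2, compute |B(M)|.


A basis picks exactly ci elements from block i.
Number of bases = product of C(|Si|, ci).
= C(3,2) * C(8,1) * C(5,1) * C(7,2)
= 3 * 8 * 5 * 21
= 2520.

2520


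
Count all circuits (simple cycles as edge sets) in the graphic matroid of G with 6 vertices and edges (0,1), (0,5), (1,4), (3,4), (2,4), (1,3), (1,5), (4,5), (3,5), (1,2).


A circuit in a graphic matroid = edge set of a simple cycle.
G has 6 vertices and 10 edges.
Enumerating all minimal edge subsets forming cycles...
Total circuits found: 19.

19


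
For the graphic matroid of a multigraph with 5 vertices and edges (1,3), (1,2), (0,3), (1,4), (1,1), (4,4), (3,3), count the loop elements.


In a graphic matroid, a loop is a self-loop edge (u,u) with rank 0.
Examining all 7 edges for self-loops...
Self-loops found: (1,1), (4,4), (3,3)
Number of loops = 3.

3


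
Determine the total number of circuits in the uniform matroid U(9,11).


In U(9,11), circuits are the (10)-element subsets.
Any set of 10 elements is dependent, and removing any one element gives
an independent set of size 9, so it is a minimal dependent set.
Number of circuits = C(11,10) = 11! / (10! * 1!) = 11.

11


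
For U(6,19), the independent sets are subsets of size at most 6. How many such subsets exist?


Independent sets of U(6,19) are all subsets of size <= 6.
Count = (19 choose 0) + (19 choose 1) + (19 choose 2) + (19 choose 3) + (19 choose 4) + (19 choose 5) + (19 choose 6)
     = 1 + 19 + 171 + 969 + 3876 + 11628 + 27132
     = 43796.

43796


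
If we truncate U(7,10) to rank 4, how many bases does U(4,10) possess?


Truncating U(7,10) to rank 4 gives U(4,10).
Bases of U(4,10) are all 4-element subsets of 10 elements.
Number of bases = C(10,4) = 10! / (4! * 6!) = 210.

210


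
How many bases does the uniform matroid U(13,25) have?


Bases of U(13,25) are all 13-element subsets of the 25-element ground set.
Number of bases = C(25,13).
C(25,13) = 5200300.

5200300


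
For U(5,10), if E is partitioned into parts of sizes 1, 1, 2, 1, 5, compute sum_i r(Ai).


r(Ai) = min(|Ai|, 5) for each part.
Sum = min(1,5) + min(1,5) + min(2,5) + min(1,5) + min(5,5)
    = 1 + 1 + 2 + 1 + 5
    = 10.

10


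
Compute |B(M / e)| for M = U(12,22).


Contracting e from U(12,22) gives U(11,21).
Bases of U(11,21) = (21 choose 11) = 352716.

352716


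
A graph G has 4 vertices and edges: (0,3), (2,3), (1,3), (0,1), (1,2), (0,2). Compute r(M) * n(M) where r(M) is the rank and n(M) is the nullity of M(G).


r(M) = |V| - c = 4 - 1 = 3.
nullity = |E| - r(M) = 6 - 3 = 3.
Product = 3 * 3 = 9.

9


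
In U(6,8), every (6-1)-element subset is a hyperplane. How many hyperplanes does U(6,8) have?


Hyperplanes of U(6,8) are flats of rank 5.
In a uniform matroid, these are exactly the (5)-element subsets.
Count = C(8,5) = 56.

56


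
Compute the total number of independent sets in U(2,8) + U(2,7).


For a direct sum, |I(M1+M2)| = |I(M1)| * |I(M2)|.
|I(U(2,8))| = sum C(8,k) for k=0..2 = 37.
|I(U(2,7))| = sum C(7,k) for k=0..2 = 29.
Total = 37 * 29 = 1073.

1073


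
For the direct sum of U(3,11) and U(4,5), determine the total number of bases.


Bases of a direct sum M1 + M2: |B| = |B(M1)| * |B(M2)|.
|B(U(3,11))| = C(11,3) = 165.
|B(U(4,5))| = C(5,4) = 5.
Total bases = 165 * 5 = 825.

825


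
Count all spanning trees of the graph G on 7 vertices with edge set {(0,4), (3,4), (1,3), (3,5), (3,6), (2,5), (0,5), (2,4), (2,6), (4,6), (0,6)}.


By Kirchhoff's matrix tree theorem, the number of spanning trees equals
the determinant of any cofactor of the Laplacian matrix L.
G has 7 vertices and 11 edges.
Computing the (6 x 6) cofactor determinant gives 135.

135


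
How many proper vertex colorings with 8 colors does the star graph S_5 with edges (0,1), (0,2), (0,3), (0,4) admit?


P(tree, k) = k * (k-1)^(4) for any tree on 5 vertices.
P(8) = 8 * 7^4 = 8 * 2401 = 19208.

19208


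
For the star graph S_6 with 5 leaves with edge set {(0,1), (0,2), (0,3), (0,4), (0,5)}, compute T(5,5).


A star on 6 vertices is a tree with 5 edges.
T(x,y) = x^(5) for any tree.
T(5,5) = 5^5 = 3125.

3125


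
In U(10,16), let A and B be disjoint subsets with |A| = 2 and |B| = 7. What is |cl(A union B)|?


|A union B| = 2 + 7 = 9 (disjoint).
In U(10,16), cl(S) = S if |S| < 10, else cl(S) = E.
Since 9 < 10, cl(A union B) = A union B.
|cl(A union B)| = 9.

9


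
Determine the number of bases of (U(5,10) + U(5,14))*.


(M1+M2)* = M1* + M2*.
M1* = U(5,10), bases: C(10,5) = 252.
M2* = U(9,14), bases: C(14,9) = 2002.
|B(M*)| = 252 * 2002 = 504504.

504504


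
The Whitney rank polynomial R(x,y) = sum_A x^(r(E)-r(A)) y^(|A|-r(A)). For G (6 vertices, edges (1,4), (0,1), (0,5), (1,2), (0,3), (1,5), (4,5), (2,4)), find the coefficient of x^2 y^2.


R(x,y) = sum over A in 2^E of x^(r(E)-r(A)) * y^(|A|-r(A)).
G has 6 vertices, 8 edges. r(E) = 5.
Enumerate all 2^8 = 256 subsets.
Count subsets with r(E)-r(A)=2 and |A|-r(A)=2: 2.

2


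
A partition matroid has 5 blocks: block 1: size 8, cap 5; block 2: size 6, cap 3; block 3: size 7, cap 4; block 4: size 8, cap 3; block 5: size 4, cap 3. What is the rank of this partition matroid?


Rank of a partition matroid = sum of min(|Si|, ci) for each block.
= min(8,5) + min(6,3) + min(7,4) + min(8,3) + min(4,3)
= 5 + 3 + 4 + 3 + 3
= 18.

18


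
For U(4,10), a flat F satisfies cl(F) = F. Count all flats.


Flats of U(4,10): every subset of size < 4 is a flat, plus E itself.
Count = C(10,0) + C(10,1) + C(10,2) + C(10,3) + 1
     = 1 + 10 + 45 + 120 + 1
     = 177.

177


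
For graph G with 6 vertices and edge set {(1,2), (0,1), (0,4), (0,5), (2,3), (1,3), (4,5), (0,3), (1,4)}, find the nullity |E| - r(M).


Cycle rank (nullity) = |E| - r(M) = |E| - (|V| - c).
|E| = 9, |V| = 6, c = 1.
Nullity = 9 - (6 - 1) = 9 - 5 = 4.

4


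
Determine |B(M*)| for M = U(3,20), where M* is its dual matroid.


The dual of U(r,n) is U(n-r, n) = U(17,20).
Bases of U(17,20) are all (17)-element subsets.
|B(M*)| = C(20,17) = 20! / (17! * 3!) = 1140.

1140


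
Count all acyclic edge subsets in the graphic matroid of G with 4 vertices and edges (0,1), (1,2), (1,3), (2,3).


An independent set in a graphic matroid is an acyclic edge subset.
G has 4 vertices and 4 edges.
Enumerate all 2^4 = 16 subsets, checking for acyclicity.
Total independent sets = 14.

14


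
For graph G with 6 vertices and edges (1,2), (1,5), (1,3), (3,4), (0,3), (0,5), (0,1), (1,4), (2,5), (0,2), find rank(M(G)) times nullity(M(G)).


r(M) = |V| - c = 6 - 1 = 5.
nullity = |E| - r(M) = 10 - 5 = 5.
Product = 5 * 5 = 25.

25


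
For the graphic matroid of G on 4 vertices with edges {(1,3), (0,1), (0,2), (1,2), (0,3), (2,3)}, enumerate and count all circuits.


A circuit in a graphic matroid = edge set of a simple cycle.
G has 4 vertices and 6 edges.
Enumerating all minimal edge subsets forming cycles...
Total circuits found: 7.

7


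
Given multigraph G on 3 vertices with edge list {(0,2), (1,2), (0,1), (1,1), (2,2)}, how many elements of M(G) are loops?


In a graphic matroid, a loop is a self-loop edge (u,u) with rank 0.
Examining all 5 edges for self-loops...
Self-loops found: (1,1), (2,2)
Number of loops = 2.

2


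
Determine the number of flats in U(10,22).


Flats of U(10,22): every subset of size < 10 is a flat, plus E itself.
Count = C(22,0) + C(22,1) + C(22,2) + C(22,3) + C(22,4) + C(22,5) + C(22,6) + C(22,7) + C(22,8) + C(22,9) + 1
     = 1 + 22 + 231 + 1540 + 7315 + 26334 + 74613 + 170544 + 319770 + 497420 + 1
     = 1097791.

1097791


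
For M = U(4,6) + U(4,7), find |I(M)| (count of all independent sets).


For a direct sum, |I(M1+M2)| = |I(M1)| * |I(M2)|.
|I(U(4,6))| = sum C(6,k) for k=0..4 = 57.
|I(U(4,7))| = sum C(7,k) for k=0..4 = 99.
Total = 57 * 99 = 5643.

5643


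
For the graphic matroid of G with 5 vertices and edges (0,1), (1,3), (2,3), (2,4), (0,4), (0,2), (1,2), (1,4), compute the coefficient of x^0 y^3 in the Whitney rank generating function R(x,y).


R(x,y) = sum over A in 2^E of x^(r(E)-r(A)) * y^(|A|-r(A)).
G has 5 vertices, 8 edges. r(E) = 4.
Enumerate all 2^8 = 256 subsets.
Count subsets with r(E)-r(A)=0 and |A|-r(A)=3: 8.

8


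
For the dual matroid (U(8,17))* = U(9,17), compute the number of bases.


The dual of U(r,n) is U(n-r, n) = U(9,17).
Bases of U(9,17) are all (9)-element subsets.
|B(M*)| = (17 choose 9) = 24310.

24310


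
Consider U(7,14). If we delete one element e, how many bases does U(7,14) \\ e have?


Deleting e from U(7,14) gives U(7,13) since n > r.
Bases of U(7,13) = (13 choose 7) = 1716.

1716


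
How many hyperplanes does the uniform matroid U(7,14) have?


Hyperplanes of U(7,14) are flats of rank 6.
In a uniform matroid, these are exactly the (6)-element subsets.
Count = C(14,6) = 14! / (6! * 8!) = 3003.

3003


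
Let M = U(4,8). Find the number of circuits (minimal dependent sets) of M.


In U(4,8), circuits are the (5)-element subsets.
Any set of 5 elements is dependent, and removing any one element gives
an independent set of size 4, so it is a minimal dependent set.
Number of circuits = C(8,5) = 56.

56


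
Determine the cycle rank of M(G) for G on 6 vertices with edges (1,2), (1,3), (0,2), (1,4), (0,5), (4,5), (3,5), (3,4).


Cycle rank (nullity) = |E| - r(M) = |E| - (|V| - c).
|E| = 8, |V| = 6, c = 1.
Nullity = 8 - (6 - 1) = 8 - 5 = 3.

3


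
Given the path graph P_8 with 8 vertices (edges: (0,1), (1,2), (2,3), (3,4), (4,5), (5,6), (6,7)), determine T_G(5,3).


A path on 8 vertices is a tree with 7 edges.
T(x,y) = x^(7) for any tree.
T(5,3) = 5^7 = 78125.

78125


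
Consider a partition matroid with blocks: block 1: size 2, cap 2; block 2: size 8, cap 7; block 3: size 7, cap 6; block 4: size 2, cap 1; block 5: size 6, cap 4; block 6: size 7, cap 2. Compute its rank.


Rank of a partition matroid = sum of min(|Si|, ci) for each block.
= min(2,2) + min(8,7) + min(7,6) + min(2,1) + min(6,4) + min(7,2)
= 2 + 7 + 6 + 1 + 4 + 2
= 22.

22


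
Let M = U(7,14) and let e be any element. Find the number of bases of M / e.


Contracting e from U(7,14) gives U(6,13).
Bases of U(6,13) = C(13,6) = 13! / (6! * 7!) = 1716.

1716


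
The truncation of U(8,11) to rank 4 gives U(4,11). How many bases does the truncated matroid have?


Truncating U(8,11) to rank 4 gives U(4,11).
Bases of U(4,11) are all 4-element subsets of 11 elements.
Number of bases = C(11,4) = (11 * 10 * 9 * 8) / (1 * 2 * 3 * 4) = 330.

330


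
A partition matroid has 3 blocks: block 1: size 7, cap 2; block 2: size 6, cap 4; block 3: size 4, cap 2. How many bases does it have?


A basis picks exactly ci elements from block i.
Number of bases = product of C(|Si|, ci).
= C(7,2) * C(6,4) * C(4,2)
= 21 * 15 * 6
= 1890.

1890


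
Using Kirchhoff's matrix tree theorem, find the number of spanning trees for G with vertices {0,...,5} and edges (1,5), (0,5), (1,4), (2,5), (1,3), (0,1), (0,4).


By Kirchhoff's matrix tree theorem, the number of spanning trees equals
the determinant of any cofactor of the Laplacian matrix L.
G has 6 vertices and 7 edges.
Computing the (5 x 5) cofactor determinant gives 8.

8


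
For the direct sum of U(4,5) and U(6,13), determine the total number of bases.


Bases of a direct sum M1 + M2: |B| = |B(M1)| * |B(M2)|.
|B(U(4,5))| = C(5,4) = 5.
|B(U(6,13))| = C(13,6) = 1716.
Total bases = 5 * 1716 = 8580.

8580


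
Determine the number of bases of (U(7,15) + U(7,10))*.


(M1+M2)* = M1* + M2*.
M1* = U(8,15), bases: C(15,8) = 6435.
M2* = U(3,10), bases: C(10,3) = 120.
|B(M*)| = 6435 * 120 = 772200.

772200


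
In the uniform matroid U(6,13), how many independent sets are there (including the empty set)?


Independent sets of U(6,13) are all subsets of size <= 6.
Count = (13 choose 0) + (13 choose 1) + (13 choose 2) + (13 choose 3) + (13 choose 4) + (13 choose 5) + (13 choose 6)
     = 1 + 13 + 78 + 286 + 715 + 1287 + 1716
     = 4096.

4096


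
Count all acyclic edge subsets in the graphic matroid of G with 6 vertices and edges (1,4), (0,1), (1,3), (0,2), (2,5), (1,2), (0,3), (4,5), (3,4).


An independent set in a graphic matroid is an acyclic edge subset.
G has 6 vertices and 9 edges.
Enumerate all 2^9 = 512 subsets, checking for acyclicity.
Total independent sets = 298.

298


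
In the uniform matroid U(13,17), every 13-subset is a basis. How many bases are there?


Bases of U(13,17) are all 13-element subsets of the 17-element ground set.
Number of bases = C(17,13).
(17 choose 13) = 2380.

2380


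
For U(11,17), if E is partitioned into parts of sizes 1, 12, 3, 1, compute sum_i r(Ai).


r(Ai) = min(|Ai|, 11) for each part.
Sum = min(1,11) + min(12,11) + min(3,11) + min(1,11)
    = 1 + 11 + 3 + 1
    = 16.

16


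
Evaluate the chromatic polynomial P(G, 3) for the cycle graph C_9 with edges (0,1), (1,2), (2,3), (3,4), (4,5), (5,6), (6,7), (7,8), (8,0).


P(C_9, k) = (k-1)^9 + (-1)^9*(k-1).
P(3) = (2)^9 - 2
= 512 - 2 = 510.

510


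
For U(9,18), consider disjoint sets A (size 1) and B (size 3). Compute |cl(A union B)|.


|A union B| = 1 + 3 = 4 (disjoint).
In U(9,18), cl(S) = S if |S| < 9, else cl(S) = E.
Since 4 < 9, cl(A union B) = A union B.
|cl(A union B)| = 4.

4


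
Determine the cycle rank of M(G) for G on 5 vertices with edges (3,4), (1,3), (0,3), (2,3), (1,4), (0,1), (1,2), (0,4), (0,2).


Cycle rank (nullity) = |E| - r(M) = |E| - (|V| - c).
|E| = 9, |V| = 5, c = 1.
Nullity = 9 - (5 - 1) = 9 - 4 = 5.

5


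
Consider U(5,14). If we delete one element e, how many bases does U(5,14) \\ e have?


Deleting e from U(5,14) gives U(5,13) since n > r.
Bases of U(5,13) = C(13,5) = 13! / (5! * 8!) = 1287.

1287


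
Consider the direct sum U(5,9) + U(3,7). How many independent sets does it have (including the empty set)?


For a direct sum, |I(M1+M2)| = |I(M1)| * |I(M2)|.
|I(U(5,9))| = sum C(9,k) for k=0..5 = 382.
|I(U(3,7))| = sum C(7,k) for k=0..3 = 64.
Total = 382 * 64 = 24448.

24448


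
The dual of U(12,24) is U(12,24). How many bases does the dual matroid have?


The dual of U(r,n) is U(n-r, n) = U(12,24).
Bases of U(12,24) are all (12)-element subsets.
|B(M*)| = (24 choose 12) = 2704156.

2704156


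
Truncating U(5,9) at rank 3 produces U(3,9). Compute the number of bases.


Truncating U(5,9) to rank 3 gives U(3,9).
Bases of U(3,9) are all 3-element subsets of 9 elements.
Number of bases = C(9,3) = 9! / (3! * 6!) = 84.

84


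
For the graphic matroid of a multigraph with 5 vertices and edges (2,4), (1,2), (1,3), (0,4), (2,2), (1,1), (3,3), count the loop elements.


In a graphic matroid, a loop is a self-loop edge (u,u) with rank 0.
Examining all 7 edges for self-loops...
Self-loops found: (2,2), (1,1), (3,3)
Number of loops = 3.

3


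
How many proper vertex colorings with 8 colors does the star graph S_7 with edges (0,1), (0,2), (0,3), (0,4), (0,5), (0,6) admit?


P(tree, k) = k * (k-1)^(6) for any tree on 7 vertices.
P(8) = 8 * 7^6 = 8 * 117649 = 941192.

941192


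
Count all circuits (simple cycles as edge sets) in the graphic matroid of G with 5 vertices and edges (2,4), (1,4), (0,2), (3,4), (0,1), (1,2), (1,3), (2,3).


A circuit in a graphic matroid = edge set of a simple cycle.
G has 5 vertices and 8 edges.
Enumerating all minimal edge subsets forming cycles...
Total circuits found: 12.

12
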